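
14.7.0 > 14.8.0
False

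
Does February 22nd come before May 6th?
Yes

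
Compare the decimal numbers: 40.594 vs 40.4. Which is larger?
40.594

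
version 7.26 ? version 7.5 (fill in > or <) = >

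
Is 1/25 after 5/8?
No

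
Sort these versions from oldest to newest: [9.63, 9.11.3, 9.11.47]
[9.11.3, 9.11.47, 9.63]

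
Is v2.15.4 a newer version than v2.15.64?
No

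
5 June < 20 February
False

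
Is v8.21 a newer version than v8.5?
Yes. Version numbers are compared segment by segment as integers, not as decimals: minor version 21 > 5, so v8.21 > v8.5 (even though the decimal 8.21 < 8.5).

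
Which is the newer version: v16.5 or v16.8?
v16.8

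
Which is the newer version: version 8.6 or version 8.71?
version 8.71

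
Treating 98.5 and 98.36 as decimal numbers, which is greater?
98.5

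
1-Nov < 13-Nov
True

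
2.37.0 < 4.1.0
True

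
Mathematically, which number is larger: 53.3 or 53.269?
53.3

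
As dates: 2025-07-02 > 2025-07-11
False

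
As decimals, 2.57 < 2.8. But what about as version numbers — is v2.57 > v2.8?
True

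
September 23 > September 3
True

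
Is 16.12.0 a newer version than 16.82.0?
No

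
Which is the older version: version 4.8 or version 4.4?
version 4.4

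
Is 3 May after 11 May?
No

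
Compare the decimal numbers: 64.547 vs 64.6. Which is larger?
64.6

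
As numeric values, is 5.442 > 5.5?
False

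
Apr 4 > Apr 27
False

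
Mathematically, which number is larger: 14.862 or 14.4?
14.862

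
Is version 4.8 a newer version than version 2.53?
Yes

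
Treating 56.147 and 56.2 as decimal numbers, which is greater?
56.2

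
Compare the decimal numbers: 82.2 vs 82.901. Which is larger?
82.901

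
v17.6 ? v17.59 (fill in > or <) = <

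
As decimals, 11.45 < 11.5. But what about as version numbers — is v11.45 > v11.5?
True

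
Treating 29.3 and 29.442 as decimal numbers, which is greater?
29.442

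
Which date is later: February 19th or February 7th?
February 19th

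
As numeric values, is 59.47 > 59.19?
True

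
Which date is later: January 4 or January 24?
January 24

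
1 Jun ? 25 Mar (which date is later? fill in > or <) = >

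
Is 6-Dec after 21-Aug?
Yes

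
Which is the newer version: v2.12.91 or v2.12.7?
v2.12.91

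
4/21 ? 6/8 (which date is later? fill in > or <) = <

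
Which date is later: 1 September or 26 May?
1 September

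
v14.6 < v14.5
False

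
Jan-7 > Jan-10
False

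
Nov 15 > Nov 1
True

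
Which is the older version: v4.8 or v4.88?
v4.8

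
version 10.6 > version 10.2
True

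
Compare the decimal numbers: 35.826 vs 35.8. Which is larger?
35.826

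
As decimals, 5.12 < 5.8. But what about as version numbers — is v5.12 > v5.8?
True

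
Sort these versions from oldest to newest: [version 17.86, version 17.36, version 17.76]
[version 17.36, version 17.76, version 17.86]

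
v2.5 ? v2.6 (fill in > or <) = <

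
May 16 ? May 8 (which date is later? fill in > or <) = >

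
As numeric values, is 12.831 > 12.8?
True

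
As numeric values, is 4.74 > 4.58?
True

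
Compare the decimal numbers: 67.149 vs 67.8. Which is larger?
67.8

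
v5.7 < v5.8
True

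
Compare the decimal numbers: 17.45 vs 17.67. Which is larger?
17.67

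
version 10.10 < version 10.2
False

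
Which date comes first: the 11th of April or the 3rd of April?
the 3rd of April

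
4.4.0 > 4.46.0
False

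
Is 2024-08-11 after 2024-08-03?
Yes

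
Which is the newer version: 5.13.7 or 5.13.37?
5.13.37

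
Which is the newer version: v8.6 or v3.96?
v8.6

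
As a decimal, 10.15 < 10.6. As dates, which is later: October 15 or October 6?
October 15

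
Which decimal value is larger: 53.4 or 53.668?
53.668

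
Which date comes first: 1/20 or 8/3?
1/20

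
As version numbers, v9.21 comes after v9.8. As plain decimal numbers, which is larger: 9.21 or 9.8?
9.8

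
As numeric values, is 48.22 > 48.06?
True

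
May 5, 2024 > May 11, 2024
False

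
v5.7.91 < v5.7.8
False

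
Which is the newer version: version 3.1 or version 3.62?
version 3.62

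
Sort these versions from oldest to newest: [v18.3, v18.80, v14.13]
[v14.13, v18.3, v18.80]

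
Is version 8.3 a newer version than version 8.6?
No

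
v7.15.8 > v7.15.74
False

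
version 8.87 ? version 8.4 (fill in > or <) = >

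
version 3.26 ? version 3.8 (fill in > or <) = >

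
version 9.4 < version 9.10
True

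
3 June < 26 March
False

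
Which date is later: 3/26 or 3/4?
3/26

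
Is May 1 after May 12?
No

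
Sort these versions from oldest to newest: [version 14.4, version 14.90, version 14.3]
[version 14.3, version 14.4, version 14.90]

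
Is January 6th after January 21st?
No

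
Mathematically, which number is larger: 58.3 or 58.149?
58.3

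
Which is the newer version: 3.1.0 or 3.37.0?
3.37.0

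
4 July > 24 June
True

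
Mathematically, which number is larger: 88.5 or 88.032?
88.5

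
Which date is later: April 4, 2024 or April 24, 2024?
April 24, 2024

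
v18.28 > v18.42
False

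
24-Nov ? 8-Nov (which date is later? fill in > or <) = >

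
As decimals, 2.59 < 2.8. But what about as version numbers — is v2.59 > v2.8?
True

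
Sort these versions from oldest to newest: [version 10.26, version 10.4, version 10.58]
[version 10.4, version 10.26, version 10.58]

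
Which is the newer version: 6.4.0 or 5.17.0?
6.4.0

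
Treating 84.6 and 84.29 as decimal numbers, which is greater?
84.6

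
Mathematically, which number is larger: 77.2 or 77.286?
77.286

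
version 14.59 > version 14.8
True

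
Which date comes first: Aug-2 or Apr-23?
Apr-23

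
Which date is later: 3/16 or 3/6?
3/16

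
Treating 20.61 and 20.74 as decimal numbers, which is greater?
20.74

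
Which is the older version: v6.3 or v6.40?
v6.3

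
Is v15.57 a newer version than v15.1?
Yes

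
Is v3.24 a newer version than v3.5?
Yes. Version numbers are compared segment by segment as integers, not as decimals: minor version 24 > 5, so v3.24 > v3.5 (even though the decimal 3.24 < 3.5).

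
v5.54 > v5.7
True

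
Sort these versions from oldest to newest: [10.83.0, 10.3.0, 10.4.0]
[10.3.0, 10.4.0, 10.83.0]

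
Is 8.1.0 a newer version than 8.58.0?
No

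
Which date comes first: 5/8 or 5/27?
5/8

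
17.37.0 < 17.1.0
False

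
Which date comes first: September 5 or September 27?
September 5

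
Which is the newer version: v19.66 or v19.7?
v19.66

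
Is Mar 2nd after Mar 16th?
No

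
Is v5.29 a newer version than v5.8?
Yes. Version numbers are compared segment by segment as integers, not as decimals: minor version 29 > 8, so v5.29 > v5.8 (even though the decimal 5.29 < 5.8).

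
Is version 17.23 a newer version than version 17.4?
Yes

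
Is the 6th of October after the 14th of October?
No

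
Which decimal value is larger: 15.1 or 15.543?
15.543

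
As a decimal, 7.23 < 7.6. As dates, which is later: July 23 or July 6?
July 23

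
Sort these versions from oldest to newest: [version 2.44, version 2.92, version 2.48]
[version 2.44, version 2.48, version 2.92]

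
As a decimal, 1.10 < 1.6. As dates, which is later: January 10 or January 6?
January 10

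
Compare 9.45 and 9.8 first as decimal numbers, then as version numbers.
As decimals: 9.45 < 9.8. As versions: v9.45 > v9.8 (minor version 45 > 8).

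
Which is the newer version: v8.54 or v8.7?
v8.54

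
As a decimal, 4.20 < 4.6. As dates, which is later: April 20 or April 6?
April 20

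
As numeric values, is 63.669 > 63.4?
True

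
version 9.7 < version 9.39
True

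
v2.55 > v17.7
False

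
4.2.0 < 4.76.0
True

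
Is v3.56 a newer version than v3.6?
Yes. Version numbers are compared segment by segment as integers, not as decimals: minor version 56 > 6, so v3.56 > v3.6 (even though the decimal 3.56 < 3.6).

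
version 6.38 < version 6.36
False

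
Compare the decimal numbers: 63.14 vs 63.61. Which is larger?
63.61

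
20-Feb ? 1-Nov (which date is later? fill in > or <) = <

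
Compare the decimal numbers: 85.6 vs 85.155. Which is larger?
85.6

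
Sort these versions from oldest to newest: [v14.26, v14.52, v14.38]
[v14.26, v14.38, v14.52]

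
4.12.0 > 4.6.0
True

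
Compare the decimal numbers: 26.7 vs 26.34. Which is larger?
26.7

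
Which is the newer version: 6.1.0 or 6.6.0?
6.6.0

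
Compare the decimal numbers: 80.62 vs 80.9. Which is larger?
80.9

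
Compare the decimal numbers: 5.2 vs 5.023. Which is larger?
5.2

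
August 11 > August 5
True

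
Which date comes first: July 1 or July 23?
July 1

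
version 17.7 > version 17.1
True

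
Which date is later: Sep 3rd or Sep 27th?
Sep 27th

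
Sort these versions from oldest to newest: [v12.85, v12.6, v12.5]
[v12.5, v12.6, v12.85]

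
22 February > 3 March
False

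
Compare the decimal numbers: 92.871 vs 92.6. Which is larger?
92.871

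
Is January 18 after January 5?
Yes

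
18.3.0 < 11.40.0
False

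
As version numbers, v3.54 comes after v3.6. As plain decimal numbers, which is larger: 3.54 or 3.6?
3.6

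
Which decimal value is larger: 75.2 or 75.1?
75.2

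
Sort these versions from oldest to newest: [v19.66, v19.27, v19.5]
[v19.5, v19.27, v19.66]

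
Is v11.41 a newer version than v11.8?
Yes. Version numbers are compared segment by segment as integers, not as decimals: minor version 41 > 8, so v11.41 > v11.8 (even though the decimal 11.41 < 11.8).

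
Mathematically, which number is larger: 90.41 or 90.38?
90.41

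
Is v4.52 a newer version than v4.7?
Yes. Version numbers are compared segment by segment as integers, not as decimals: minor version 52 > 7, so v4.52 > v4.7 (even though the decimal 4.52 < 4.7).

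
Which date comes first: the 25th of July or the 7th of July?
the 7th of July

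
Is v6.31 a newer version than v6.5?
Yes. Version numbers are compared segment by segment as integers, not as decimals: minor version 31 > 5, so v6.31 > v6.5 (even though the decimal 6.31 < 6.5).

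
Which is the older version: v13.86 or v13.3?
v13.3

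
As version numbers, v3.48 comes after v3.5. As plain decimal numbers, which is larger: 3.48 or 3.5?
3.5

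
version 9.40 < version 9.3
False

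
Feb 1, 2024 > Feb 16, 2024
False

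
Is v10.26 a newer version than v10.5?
Yes. Version numbers are compared segment by segment as integers, not as decimals: minor version 26 > 5, so v10.26 > v10.5 (even though the decimal 10.26 < 10.5).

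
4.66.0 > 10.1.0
False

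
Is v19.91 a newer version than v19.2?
Yes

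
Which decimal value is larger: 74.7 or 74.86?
74.86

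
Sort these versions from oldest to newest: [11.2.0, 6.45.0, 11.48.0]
[6.45.0, 11.2.0, 11.48.0]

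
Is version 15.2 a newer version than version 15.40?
No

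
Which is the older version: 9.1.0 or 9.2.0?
9.1.0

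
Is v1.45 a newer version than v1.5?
Yes. Version numbers are compared segment by segment as integers, not as decimals: minor version 45 > 5, so v1.45 > v1.5 (even though the decimal 1.45 < 1.5).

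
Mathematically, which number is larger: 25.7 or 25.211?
25.7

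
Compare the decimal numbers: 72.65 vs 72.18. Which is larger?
72.65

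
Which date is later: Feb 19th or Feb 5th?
Feb 19th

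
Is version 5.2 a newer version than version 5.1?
Yes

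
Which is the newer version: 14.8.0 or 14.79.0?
14.79.0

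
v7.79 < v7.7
False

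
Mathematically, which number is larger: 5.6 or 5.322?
5.6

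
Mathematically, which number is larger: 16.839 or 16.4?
16.839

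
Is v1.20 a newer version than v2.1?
No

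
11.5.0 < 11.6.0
True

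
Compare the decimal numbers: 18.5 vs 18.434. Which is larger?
18.5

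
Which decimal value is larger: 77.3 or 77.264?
77.3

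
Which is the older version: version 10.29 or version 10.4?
version 10.4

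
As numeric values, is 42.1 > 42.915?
False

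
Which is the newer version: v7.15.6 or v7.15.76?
v7.15.76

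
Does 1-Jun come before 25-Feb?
No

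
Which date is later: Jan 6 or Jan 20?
Jan 20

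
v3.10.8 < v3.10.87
True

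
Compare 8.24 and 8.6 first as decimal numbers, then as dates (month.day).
As decimals: 8.24 < 8.6. As dates: 8/24 is later than 8/6 (day 24 > day 6).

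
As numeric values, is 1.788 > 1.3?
True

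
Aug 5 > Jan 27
True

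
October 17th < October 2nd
False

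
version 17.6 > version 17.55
False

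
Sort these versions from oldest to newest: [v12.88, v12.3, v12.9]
[v12.3, v12.9, v12.88]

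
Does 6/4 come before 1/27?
No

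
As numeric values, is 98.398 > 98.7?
False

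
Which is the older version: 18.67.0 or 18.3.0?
18.3.0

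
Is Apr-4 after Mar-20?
Yes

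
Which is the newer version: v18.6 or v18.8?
v18.8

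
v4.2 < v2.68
False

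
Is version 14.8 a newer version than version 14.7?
Yes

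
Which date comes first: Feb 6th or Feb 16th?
Feb 6th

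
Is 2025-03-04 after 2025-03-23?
No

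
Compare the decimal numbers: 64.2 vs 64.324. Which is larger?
64.324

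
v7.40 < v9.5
True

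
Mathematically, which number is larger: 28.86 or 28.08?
28.86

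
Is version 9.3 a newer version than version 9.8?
No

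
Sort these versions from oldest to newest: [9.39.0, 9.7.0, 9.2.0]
[9.2.0, 9.7.0, 9.39.0]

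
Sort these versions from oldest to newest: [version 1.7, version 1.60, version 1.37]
[version 1.7, version 1.37, version 1.60]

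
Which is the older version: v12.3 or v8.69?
v8.69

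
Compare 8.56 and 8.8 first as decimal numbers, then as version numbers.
As decimals: 8.56 < 8.8. As versions: v8.56 > v8.8 (minor version 56 > 8).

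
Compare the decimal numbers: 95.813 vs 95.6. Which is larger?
95.813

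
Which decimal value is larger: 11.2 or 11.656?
11.656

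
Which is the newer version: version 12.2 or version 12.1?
version 12.2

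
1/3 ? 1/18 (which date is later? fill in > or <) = <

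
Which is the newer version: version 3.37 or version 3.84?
version 3.84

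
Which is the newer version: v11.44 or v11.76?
v11.76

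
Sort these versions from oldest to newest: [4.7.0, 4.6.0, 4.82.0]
[4.6.0, 4.7.0, 4.82.0]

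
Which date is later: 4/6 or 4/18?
4/18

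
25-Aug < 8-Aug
False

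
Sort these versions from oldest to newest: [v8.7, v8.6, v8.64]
[v8.6, v8.7, v8.64]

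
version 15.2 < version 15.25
True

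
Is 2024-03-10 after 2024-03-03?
Yes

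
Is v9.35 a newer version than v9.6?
Yes. Version numbers are compared segment by segment as integers, not as decimals: minor version 35 > 6, so v9.35 > v9.6 (even though the decimal 9.35 < 9.6).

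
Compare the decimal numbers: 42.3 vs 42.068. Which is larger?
42.3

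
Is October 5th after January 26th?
Yes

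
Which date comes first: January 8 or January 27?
January 8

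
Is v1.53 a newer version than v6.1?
No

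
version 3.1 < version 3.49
True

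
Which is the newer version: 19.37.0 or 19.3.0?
19.37.0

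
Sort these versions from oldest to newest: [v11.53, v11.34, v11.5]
[v11.5, v11.34, v11.53]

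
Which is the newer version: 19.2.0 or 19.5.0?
19.5.0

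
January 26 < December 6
True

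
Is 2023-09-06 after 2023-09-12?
No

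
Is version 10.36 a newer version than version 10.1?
Yes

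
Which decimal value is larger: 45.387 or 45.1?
45.387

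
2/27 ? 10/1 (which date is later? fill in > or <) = <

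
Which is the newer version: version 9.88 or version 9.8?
version 9.88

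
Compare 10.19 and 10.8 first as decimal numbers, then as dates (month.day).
As decimals: 10.19 < 10.8. As dates: 10/19 is later than 10/8 (day 19 > day 8).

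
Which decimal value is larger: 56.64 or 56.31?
56.64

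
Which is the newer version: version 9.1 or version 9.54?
version 9.54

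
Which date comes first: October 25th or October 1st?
October 1st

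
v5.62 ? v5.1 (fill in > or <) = >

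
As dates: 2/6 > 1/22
True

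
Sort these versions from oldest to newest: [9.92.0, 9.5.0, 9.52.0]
[9.5.0, 9.52.0, 9.92.0]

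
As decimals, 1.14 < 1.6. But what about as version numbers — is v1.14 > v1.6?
True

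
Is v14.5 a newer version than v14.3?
Yes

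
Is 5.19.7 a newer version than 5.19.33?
No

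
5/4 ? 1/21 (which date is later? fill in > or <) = >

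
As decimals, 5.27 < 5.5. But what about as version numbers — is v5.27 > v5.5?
True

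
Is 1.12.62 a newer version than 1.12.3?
Yes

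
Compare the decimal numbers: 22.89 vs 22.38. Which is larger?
22.89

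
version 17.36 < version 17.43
True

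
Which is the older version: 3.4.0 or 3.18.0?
3.4.0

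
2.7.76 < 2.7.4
False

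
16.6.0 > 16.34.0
False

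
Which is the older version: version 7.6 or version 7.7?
version 7.6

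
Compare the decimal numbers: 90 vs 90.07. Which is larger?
90.07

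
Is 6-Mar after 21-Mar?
No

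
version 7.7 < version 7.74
True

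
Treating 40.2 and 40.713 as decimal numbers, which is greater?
40.713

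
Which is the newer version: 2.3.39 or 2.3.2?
2.3.39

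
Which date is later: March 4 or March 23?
March 23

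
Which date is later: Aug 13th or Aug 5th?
Aug 13th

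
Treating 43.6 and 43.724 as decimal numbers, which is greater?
43.724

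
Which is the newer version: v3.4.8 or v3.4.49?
v3.4.49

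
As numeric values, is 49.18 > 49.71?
False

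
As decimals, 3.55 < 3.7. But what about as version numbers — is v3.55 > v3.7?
True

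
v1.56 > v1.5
True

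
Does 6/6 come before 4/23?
No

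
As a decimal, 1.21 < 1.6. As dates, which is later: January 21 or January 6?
January 21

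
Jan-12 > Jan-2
True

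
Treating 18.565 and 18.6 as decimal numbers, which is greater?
18.6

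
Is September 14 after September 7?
Yes. Day 14 comes after day 7 in September — this is a date comparison, not a decimal one (the decimal 9.14 would be smaller than 9.7).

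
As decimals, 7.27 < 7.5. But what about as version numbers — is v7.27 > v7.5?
True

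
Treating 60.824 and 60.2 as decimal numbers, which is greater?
60.824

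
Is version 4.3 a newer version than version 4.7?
No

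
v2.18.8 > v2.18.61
False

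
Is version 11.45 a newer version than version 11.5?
Yes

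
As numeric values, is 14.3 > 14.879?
False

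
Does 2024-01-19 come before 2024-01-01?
No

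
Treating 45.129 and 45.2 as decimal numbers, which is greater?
45.2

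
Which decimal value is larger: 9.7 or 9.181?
9.7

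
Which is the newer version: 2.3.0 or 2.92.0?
2.92.0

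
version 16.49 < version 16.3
False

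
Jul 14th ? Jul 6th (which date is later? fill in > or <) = >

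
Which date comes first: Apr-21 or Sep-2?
Apr-21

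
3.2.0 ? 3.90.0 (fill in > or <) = <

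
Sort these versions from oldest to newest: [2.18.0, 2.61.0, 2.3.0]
[2.3.0, 2.18.0, 2.61.0]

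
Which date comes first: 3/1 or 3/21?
3/1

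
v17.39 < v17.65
True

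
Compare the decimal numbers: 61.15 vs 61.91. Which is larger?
61.91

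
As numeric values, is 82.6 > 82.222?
True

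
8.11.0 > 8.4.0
True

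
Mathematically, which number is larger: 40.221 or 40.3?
40.3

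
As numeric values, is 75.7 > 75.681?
True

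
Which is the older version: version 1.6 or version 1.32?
version 1.6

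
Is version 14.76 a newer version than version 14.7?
Yes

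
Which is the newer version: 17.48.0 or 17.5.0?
17.48.0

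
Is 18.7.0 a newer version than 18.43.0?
No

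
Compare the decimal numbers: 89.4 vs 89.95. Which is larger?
89.95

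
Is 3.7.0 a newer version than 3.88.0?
No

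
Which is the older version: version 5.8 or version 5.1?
version 5.1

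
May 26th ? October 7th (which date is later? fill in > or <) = <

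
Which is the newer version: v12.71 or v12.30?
v12.71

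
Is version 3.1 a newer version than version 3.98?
No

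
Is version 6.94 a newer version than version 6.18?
Yes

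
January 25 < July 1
True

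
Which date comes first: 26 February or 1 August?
26 February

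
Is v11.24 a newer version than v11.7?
Yes. Version numbers are compared segment by segment as integers, not as decimals: minor version 24 > 7, so v11.24 > v11.7 (even though the decimal 11.24 < 11.7).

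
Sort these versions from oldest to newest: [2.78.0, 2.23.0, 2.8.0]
[2.8.0, 2.23.0, 2.78.0]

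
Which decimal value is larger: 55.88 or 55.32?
55.88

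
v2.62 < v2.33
False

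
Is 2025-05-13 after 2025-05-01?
Yes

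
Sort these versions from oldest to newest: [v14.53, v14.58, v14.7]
[v14.7, v14.53, v14.58]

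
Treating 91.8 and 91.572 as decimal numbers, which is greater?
91.8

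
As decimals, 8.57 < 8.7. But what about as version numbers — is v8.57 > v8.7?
True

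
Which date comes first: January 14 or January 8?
January 8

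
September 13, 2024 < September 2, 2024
False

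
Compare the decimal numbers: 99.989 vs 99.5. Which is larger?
99.989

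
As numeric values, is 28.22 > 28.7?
False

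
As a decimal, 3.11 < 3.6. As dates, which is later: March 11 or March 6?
March 11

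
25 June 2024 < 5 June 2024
False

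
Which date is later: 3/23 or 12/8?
12/8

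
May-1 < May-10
True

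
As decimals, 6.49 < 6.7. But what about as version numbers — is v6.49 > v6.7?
True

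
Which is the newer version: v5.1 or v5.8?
v5.8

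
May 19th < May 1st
False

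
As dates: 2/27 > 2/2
True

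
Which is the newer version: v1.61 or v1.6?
v1.61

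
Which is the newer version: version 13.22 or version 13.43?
version 13.43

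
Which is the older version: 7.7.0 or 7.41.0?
7.7.0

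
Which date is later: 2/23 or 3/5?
3/5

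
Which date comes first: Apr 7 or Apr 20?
Apr 7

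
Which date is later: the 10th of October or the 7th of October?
the 10th of October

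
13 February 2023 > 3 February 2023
True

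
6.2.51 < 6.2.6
False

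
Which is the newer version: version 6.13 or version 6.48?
version 6.48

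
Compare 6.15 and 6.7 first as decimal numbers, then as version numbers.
As decimals: 6.15 < 6.7. As versions: v6.15 > v6.7 (minor version 15 > 7).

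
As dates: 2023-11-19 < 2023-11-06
False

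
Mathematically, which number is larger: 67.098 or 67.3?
67.3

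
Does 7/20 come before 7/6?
No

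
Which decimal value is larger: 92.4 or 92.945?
92.945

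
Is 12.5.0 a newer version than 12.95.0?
No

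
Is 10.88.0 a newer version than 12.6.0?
No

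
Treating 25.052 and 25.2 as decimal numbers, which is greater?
25.2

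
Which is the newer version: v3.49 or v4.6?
v4.6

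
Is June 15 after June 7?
Yes. Day 15 comes after day 7 in June — this is a date comparison, not a decimal one (the decimal 6.15 would be smaller than 6.7).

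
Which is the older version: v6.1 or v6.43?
v6.1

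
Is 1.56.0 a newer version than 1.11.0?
Yes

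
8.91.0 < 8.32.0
False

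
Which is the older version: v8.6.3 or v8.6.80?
v8.6.3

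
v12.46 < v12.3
False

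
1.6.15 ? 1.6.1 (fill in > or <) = >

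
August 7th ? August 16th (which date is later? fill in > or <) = <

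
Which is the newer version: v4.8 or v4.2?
v4.8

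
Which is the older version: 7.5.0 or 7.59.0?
7.5.0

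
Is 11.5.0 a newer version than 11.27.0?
No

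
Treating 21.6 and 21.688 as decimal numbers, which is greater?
21.688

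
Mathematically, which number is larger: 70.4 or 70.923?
70.923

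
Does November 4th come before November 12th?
Yes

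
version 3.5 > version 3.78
False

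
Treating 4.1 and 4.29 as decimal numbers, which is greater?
4.29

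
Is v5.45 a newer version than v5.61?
No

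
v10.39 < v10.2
False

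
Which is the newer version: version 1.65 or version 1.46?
version 1.65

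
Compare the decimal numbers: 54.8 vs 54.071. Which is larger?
54.8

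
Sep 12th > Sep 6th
True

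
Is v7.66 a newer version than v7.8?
Yes. Version numbers are compared segment by segment as integers, not as decimals: minor version 66 > 8, so v7.66 > v7.8 (even though the decimal 7.66 < 7.8).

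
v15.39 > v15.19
True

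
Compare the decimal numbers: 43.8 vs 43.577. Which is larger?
43.8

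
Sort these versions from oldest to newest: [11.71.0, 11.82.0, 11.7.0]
[11.7.0, 11.71.0, 11.82.0]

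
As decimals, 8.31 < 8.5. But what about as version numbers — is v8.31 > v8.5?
True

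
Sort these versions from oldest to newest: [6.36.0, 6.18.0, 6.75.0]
[6.18.0, 6.36.0, 6.75.0]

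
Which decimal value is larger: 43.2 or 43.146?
43.2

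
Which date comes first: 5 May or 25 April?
25 April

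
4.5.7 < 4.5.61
True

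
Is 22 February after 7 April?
No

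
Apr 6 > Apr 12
False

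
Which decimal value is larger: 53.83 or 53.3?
53.83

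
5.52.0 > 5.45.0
True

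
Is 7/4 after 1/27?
Yes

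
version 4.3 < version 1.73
False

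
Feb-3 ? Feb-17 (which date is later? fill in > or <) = <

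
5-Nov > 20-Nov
False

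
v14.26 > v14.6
True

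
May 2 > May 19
False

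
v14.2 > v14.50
False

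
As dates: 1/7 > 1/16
False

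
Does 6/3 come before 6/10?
Yes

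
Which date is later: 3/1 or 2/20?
3/1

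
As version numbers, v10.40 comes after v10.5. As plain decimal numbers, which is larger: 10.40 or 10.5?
10.5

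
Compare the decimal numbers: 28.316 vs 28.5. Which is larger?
28.5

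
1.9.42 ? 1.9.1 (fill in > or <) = >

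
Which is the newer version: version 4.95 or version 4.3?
version 4.95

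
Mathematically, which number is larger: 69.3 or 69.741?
69.741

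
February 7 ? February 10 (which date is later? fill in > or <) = <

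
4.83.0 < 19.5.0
True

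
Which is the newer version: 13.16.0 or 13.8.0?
13.16.0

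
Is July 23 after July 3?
Yes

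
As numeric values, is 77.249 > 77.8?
False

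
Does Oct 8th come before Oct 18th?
Yes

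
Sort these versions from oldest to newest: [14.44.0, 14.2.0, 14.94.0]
[14.2.0, 14.44.0, 14.94.0]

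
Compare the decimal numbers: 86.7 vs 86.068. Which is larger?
86.7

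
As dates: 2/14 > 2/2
True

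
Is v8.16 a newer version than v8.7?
Yes. Version numbers are compared segment by segment as integers, not as decimals: minor version 16 > 7, so v8.16 > v8.7 (even though the decimal 8.16 < 8.7).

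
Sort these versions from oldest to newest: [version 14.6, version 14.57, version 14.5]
[version 14.5, version 14.6, version 14.57]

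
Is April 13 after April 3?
Yes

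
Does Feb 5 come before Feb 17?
Yes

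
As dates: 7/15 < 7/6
False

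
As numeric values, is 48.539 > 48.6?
False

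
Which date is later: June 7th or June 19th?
June 19th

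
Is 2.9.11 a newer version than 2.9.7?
Yes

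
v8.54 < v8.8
False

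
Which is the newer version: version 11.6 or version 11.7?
version 11.7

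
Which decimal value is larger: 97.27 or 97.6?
97.6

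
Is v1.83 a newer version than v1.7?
Yes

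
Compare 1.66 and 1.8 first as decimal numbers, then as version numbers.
As decimals: 1.66 < 1.8. As versions: v1.66 > v1.8 (minor version 66 > 8).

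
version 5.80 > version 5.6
True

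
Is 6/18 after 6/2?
Yes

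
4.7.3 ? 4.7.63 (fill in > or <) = <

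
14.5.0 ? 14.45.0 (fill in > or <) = <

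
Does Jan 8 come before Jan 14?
Yes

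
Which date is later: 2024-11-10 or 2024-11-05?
2024-11-10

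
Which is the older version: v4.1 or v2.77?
v2.77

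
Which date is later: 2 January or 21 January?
21 January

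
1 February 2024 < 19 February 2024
True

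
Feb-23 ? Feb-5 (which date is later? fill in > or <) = >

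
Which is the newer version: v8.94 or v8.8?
v8.94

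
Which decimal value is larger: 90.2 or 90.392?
90.392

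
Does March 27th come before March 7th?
No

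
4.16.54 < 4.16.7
False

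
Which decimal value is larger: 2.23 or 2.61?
2.61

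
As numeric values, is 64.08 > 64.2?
False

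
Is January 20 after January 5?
Yes. Day 20 comes after day 5 in January — this is a date comparison, not a decimal one (the decimal 1.20 would be smaller than 1.5).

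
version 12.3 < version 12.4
True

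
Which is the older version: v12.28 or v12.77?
v12.28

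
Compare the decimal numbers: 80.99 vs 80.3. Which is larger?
80.99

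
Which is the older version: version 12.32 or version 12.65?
version 12.32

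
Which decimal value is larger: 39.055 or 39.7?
39.7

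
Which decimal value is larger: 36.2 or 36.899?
36.899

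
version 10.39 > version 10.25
True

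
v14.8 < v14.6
False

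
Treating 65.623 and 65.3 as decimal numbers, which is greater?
65.623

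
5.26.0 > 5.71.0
False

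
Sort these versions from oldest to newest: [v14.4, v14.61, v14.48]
[v14.4, v14.48, v14.61]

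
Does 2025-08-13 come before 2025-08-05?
No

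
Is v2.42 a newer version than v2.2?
Yes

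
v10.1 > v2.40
True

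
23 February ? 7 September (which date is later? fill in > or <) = <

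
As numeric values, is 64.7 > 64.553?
True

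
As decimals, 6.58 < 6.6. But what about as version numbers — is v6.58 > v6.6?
True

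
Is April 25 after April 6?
Yes. Day 25 comes after day 6 in April — this is a date comparison, not a decimal one (the decimal 4.25 would be smaller than 4.6).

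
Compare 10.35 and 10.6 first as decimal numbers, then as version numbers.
As decimals: 10.35 < 10.6. As versions: v10.35 > v10.6 (minor version 35 > 6).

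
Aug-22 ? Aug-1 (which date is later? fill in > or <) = >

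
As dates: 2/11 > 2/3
True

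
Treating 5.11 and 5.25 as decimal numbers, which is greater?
5.25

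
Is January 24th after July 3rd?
No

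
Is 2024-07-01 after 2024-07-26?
No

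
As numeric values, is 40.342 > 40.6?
False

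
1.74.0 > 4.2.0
False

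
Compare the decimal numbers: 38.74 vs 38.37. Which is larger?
38.74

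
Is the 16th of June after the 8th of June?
Yes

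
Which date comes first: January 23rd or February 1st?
January 23rd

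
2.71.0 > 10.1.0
False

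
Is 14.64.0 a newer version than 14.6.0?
Yes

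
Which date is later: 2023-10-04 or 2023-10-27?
2023-10-27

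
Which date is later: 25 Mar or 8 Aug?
8 Aug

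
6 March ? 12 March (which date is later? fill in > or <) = <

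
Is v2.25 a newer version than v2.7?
Yes. Version numbers are compared segment by segment as integers, not as decimals: minor version 25 > 7, so v2.25 > v2.7 (even though the decimal 2.25 < 2.7).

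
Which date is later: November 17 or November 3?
November 17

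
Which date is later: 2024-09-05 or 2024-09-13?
2024-09-13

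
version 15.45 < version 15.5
False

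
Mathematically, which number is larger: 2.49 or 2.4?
2.49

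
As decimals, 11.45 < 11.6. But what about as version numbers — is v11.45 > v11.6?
True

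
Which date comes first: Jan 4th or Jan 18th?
Jan 4th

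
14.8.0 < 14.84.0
True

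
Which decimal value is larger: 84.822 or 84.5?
84.822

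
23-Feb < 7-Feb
False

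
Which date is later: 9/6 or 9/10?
9/10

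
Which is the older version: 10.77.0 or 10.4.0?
10.4.0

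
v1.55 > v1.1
True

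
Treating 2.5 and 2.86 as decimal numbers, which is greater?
2.86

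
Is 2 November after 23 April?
Yes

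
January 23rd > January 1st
True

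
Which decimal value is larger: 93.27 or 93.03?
93.27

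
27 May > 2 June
False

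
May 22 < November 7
True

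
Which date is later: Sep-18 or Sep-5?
Sep-18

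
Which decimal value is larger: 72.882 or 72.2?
72.882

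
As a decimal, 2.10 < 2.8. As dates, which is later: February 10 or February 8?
February 10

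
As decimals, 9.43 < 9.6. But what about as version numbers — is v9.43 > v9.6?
True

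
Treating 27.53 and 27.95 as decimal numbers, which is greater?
27.95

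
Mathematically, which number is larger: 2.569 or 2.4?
2.569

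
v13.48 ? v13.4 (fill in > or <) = >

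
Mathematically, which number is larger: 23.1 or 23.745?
23.745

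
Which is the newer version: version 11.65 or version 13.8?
version 13.8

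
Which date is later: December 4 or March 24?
December 4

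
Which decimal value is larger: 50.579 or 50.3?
50.579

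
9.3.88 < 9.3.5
False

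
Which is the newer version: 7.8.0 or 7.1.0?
7.8.0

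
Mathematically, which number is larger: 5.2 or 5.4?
5.4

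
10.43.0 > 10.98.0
False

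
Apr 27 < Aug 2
True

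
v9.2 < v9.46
True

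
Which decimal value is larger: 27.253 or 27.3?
27.3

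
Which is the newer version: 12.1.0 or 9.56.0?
12.1.0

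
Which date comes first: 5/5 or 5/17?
5/5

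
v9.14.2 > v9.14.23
False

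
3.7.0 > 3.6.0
True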